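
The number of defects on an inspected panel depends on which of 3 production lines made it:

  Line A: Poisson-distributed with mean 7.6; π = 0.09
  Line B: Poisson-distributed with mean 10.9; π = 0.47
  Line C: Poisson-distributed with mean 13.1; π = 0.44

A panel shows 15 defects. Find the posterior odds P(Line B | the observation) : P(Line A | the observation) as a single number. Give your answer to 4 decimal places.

Since P(k|x) ∝ π_k f_k(x), the posterior odds are π_i f_i(x) / (π_j f_j(x)).
Component likelihoods at x = 15 defects:
  f_A = 0.0062383
  f_B = 0.0514148
  f_C = 0.0898074
Posterior odds = (π_B·f_B) / (π_A·f_A) = (0.47·0.0514148) / (0.09·0.0062383) = 0.0241649 / 0.000561447 ≈ 43.0405

43.0405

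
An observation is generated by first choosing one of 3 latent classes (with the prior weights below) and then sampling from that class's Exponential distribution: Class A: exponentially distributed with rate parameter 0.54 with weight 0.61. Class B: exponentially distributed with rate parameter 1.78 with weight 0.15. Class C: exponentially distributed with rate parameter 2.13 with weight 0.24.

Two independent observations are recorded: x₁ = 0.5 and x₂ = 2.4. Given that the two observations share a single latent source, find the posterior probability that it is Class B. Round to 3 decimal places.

By Bayes' theorem, P(k | x) = π_k f_k(x) / Σ_j π_j f_j(x).
Since both observations come from the same component, the likelihood for component k is f_k(x₁)·f_k(x₂).
  f_A = [0.54·e^(−0.54·0.5) = 0.54·e^(−0.2700) = 0.412225] × [0.147757] = 0.0609091
  f_B = [1.78·e^(−1.78·0.5) = 1.78·e^(−0.8900) = 0.730967] × [0.0248378] = 0.0181557
  f_C = [2.13·e^(−2.13·0.5) = 2.13·e^(−1.0650) = 0.73427] × [0.0128312] = 0.00942155
Multiply by the mixture weights:
  π_A·f_A = 0.61 × 0.0609091 = 0.0371546
  π_B·f_B = 0.15 × 0.0181557 = 0.00272335
  π_C·f_C = 0.24 × 0.00942155 = 0.00226117
Normaliser: 0.0371546 + 0.00272335 + 0.00226117 = 0.0421391
Responsibility of Class B: 0.00272335 / 0.0421391 ≈ 0.065

0.065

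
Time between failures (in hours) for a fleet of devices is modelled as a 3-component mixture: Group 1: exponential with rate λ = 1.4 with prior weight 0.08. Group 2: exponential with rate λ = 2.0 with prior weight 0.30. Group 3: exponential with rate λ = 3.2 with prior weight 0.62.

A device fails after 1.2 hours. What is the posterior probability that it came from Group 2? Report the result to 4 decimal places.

The responsibility of component k is w_k f_k(x) divided by Σ_j w_j f_j(x).
Evaluate each component's likelihood at the observed value:
  f_1 = 0.260924
  f_2 = 0.181436
  f_3 = 0.0687795
Multiply by the mixture weights:
  w_1·f_1 = 0.08 × 0.260924 = 0.0208739
  w_2·f_2 = 0.30 × 0.181436 = 0.0544308
  w_3·f_3 = 0.62 × 0.0687795 = 0.0426433
Marginal: 0.0208739 + 0.0544308 + 0.0426433 = 0.117948
P(Group 2 | the observation) ≈ 0.4615

0.4615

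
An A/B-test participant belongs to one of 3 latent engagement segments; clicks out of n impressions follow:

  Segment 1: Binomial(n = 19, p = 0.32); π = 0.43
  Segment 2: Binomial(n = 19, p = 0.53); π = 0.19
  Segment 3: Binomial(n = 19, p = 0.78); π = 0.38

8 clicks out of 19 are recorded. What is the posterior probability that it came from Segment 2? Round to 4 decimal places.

0.2999

Posterior ∝ prior × likelihood, so P(k | x) ∝ π_k f_k(x); normalise over all components.
Binomial probabilities:
  p_1 = 0.119458
  p_2 = 0.116333
  p_3 = 0.000605097
Prior × likelihood for each component:
  π_1·p_1 = 0.43 × 0.119458 = 0.0513671
  π_2·p_2 = 0.19 × 0.116333 = 0.0221032
  π_3·p_3 = 0.38 × 0.000605097 = 0.000229937
Evidence: 0.0513671 + 0.0221032 + 0.000229937 = 0.0737002
Responsibility of Segment 2: 0.0221032 / 0.0737002 ≈ 0.2999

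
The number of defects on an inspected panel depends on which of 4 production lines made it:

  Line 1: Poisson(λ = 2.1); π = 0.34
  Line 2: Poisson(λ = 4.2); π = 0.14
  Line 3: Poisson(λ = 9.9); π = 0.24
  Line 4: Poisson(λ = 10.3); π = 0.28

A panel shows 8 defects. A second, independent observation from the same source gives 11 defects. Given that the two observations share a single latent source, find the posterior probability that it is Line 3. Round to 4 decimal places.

The responsibility of component k is w_k f_k(x) divided by Σ_j w_j f_j(x).
Since both observations come from the same component, the likelihood for component k is f_k(x₁)·f_k(x₂).
  f_1 = [0.00114872] × [1.07458e-05] = 1.23439e-08
  f_2 = [0.0360111] × [0.00269494] = 9.7048e-05
  f_3 = [0.114827] × [0.112542] = 0.012923
  f_4 = [0.105668] × [0.116633] = 0.0123244
Unnormalised posteriors:
  w_1·f_1 = 0.34 × 1.23439e-08 = 4.19694e-09
  w_2·f_2 = 0.14 × 9.7048e-05 = 1.35867e-05
  w_3·f_3 = 0.24 × 0.012923 = 0.00310151
  w_4·f_4 = 0.28 × 0.0123244 = 0.00345082
Normaliser: 4.19694e-09 + 1.35867e-05 + 0.00310151 + 0.00345082 = 0.00656592
Responsibility of Line 3: 0.00310151 / 0.00656592 ≈ 0.4724

0.4724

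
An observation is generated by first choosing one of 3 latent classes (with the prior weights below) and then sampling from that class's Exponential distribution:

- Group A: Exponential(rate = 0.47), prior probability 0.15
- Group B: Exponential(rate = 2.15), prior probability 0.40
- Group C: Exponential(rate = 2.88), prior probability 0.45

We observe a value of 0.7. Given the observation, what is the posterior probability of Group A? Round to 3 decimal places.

By Bayes' theorem, P(k | x) = π_k f_k(x) / Σ_j π_j f_j(x).
Evaluate each component's likelihood at the observed value:
  p_A = 0.338232
  p_B = 0.477337
  p_C = 0.383579
Prior × likelihood for each component:
  π_A·p_A = 0.15 × 0.338232 = 0.0507348
  π_B·p_B = 0.40 × 0.477337 = 0.190935
  π_C·p_C = 0.45 × 0.383579 = 0.172611
Sum: 0.0507348 + 0.190935 + 0.172611 = 0.41428
P(Group A | x) ≈ 0.122

0.122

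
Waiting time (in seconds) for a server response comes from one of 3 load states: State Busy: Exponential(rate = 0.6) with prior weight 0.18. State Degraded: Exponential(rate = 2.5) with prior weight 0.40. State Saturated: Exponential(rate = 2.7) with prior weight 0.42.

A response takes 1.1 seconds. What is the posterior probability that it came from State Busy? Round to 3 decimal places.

0.314

The responsibility of component k is w_k f_k(x) divided by Σ_j w_j f_j(x).
Exponential densities:
  f_Busy = 0.6·e^(−0.6·1.1) = 0.6·e^(−0.6600) = 0.310111
  f_Degraded = 2.5·e^(−2.5·1.1) = 2.5·e^(−2.7500) = 0.15982
  f_Saturated = 2.7·e^(−2.7·1.1) = 2.7·e^(−2.9700) = 0.138519
Unnormalised posteriors:
  w_Busy·f_Busy = 0.18 × 0.310111 = 0.0558199
  w_Degraded·f_Degraded = 0.40 × 0.15982 = 0.0639279
  w_Saturated·f_Saturated = 0.42 × 0.138519 = 0.058178
Sum: 0.0558199 + 0.0639279 + 0.058178 = 0.177926
So the posterior for State Busy is 0.0558199 / 0.177926 ≈ 0.314.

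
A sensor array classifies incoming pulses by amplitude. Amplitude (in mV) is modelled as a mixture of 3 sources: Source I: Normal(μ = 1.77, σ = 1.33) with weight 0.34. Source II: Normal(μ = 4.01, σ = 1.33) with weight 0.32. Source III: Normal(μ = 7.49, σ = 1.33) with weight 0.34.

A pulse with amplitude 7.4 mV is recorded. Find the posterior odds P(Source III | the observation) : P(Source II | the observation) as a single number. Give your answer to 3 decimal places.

Posterior odds = (π_i f_i(x)) / (π_j f_j(x)); the normalising sum cancels.
Evaluate each component's likelihood at the observed value:
  L_I = 3.85478e-05
  L_II = 0.0116495
  L_III = 0.299271
Odds = (0.34/0.32) × (0.299271/0.0116495) = 1.0625 × 25.6896 ≈ 27.295

27.295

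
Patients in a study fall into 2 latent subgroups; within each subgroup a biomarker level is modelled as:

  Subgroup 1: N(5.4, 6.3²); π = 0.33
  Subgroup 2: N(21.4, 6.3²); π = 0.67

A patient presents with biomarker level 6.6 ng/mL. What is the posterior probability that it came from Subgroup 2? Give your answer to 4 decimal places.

By Bayes' theorem, P(k | x) = π_k f_k(x) / Σ_j π_j f_j(x).
Component likelihoods at x = 6.6 ng/mL:
  p_1 = 0.0621858
  p_2 = 0.00401036
Unnormalised posteriors:
  π_1·p_1 = 0.33 × 0.0621858 = 0.0205213
  π_2·p_2 = 0.67 × 0.00401036 = 0.00268694
Marginal: 0.0205213 + 0.00268694 = 0.0232083
So the posterior for Subgroup 2 is 0.00268694 / 0.0232083 ≈ 0.1158.

0.1158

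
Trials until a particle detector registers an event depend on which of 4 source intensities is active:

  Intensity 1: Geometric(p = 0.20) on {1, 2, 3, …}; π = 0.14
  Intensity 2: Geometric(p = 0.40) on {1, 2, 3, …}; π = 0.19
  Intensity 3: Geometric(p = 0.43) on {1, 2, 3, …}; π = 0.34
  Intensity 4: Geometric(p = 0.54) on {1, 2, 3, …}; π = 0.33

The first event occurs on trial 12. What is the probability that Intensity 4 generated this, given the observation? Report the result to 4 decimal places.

P(component k | x) = w_k·f_k(x) / marginal(x), where marginal(x) = Σ_j w_j·f_j(x).
Geometric probabilities:
  L_1 = 0.0171799
  L_2 = 0.00145119
  L_3 = 0.000887344
  L_4 = 0.000105373
Weight by the priors:
  w_1·L_1 = 0.14 × 0.0171799 = 0.00240518
  w_2·L_2 = 0.19 × 0.00145119 = 0.000275726
  w_3·L_3 = 0.34 × 0.000887344 = 0.000301697
  w_4·L_4 = 0.33 × 0.000105373 = 3.47731e-05
Denominator: 0.00240518 + 0.000275726 + 0.000301697 + 3.47731e-05 = 0.00301738
P(Intensity 4 | data) ≈ 0.0115

0.0115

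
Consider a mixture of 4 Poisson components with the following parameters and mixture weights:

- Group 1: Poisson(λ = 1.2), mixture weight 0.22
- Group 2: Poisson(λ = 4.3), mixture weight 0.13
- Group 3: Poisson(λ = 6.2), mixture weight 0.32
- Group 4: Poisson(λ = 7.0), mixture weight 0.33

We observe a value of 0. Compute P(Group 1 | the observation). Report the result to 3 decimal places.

Apply Bayes' rule: the posterior for each component is proportional to its prior times its likelihood at x.
Component likelihoods at x = 0:
  p_1 = e^(−1.2)·1.2^0/0! = 0.301194
  p_2 = e^(−4.3)·4.3^0/0! = 0.0135686
  p_3 = e^(−6.2)·6.2^0/0! = 0.00202943
  p_4 = e^(−7.0)·7.0^0/0! = 0.000911882
Weight by the priors:
  π_1·p_1 = 0.22 × 0.301194 = 0.0662627
  π_2·p_2 = 0.13 × 0.0135686 = 0.00176391
  π_3·p_3 = 0.32 × 0.00202943 = 0.000649418
  π_4·p_4 = 0.33 × 0.000911882 = 0.000300921
Sum: 0.0662627 + 0.00176391 + 0.000649418 + 0.000300921 = 0.068977
P(Group 1 | the observation) = 0.0662627 / 0.068977 ≈ 0.961

0.961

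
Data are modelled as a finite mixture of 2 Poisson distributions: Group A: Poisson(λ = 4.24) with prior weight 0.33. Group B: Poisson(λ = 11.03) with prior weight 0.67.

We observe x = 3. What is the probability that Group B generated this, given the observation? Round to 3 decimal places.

Posterior ∝ prior × likelihood, so P(k | x) ∝ π_k f_k(x); normalise over all components.
Evaluate each component's likelihood at the observed value:
  p_A = e^(−4.24)·4.24^3/3! = 0.183037
  p_B = e^(−11.03)·11.03^3/3! = 0.00362499
Multiply by the mixture weights:
  π_A·p_A = 0.33 × 0.183037 = 0.060402
  π_B·p_B = 0.67 × 0.00362499 = 0.00242875
Normaliser: 0.060402 + 0.00242875 = 0.0628308
So the posterior for Group B is 0.00242875 / 0.0628308 ≈ 0.039.

0.039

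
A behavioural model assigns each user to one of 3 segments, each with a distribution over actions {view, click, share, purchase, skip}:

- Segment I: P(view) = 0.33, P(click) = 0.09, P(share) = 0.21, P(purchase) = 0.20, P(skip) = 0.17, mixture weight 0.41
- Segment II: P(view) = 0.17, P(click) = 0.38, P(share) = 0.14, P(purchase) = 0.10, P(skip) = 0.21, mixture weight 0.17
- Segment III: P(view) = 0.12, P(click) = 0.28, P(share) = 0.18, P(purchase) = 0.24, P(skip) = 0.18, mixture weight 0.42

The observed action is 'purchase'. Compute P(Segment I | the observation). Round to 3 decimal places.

The responsibility of component k is π_k f_k(x) divided by Σ_j π_j f_j(x).
Categorical probabilities:
  f_I = 0.2
  f_II = 0.1
  f_III = 0.24
Unnormalised posteriors:
  π_I·f_I = 0.41 × 0.2 = 0.082
  π_II·f_II = 0.17 × 0.1 = 0.017
  π_III·f_III = 0.42 × 0.24 = 0.1008
Sum: 0.082 + 0.017 + 0.1008 = 0.1998
P(Segment I | data) = 0.082 / 0.1998 ≈ 0.410

0.410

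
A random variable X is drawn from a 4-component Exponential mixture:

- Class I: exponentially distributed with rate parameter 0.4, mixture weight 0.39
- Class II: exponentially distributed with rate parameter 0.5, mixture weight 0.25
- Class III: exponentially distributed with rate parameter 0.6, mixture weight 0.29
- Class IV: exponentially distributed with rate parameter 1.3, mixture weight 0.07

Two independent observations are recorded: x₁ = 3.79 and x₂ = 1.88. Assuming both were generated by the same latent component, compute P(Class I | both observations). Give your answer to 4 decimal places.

0.4722

Apply Bayes' rule: the posterior for each component is proportional to its prior times its likelihood at x.
Since both observations come from the same component, the likelihood for component k is f_k(x₁)·f_k(x₂).
  L_I = [0.4·e^(−0.4·3.79) = 0.4·e^(−1.5160) = 0.0878354] × [0.188569] = 0.016563
  L_II = [0.5·e^(−0.5·3.79) = 0.5·e^(−1.8950) = 0.0751592] × [0.195314] = 0.0146796
  L_III = [0.6·e^(−0.6·3.79) = 0.6·e^(−2.2740) = 0.0617399] × [0.194208] = 0.0119904
  L_IV = [1.3·e^(−1.3·3.79) = 1.3·e^(−4.9270) = 0.00942268] × [0.112857] = 0.00106341
Multiply by the mixture weights:
  w_I·L_I = 0.39 × 0.016563 = 0.00645959
  w_II·L_II = 0.25 × 0.0146796 = 0.00366991
  w_III·L_III = 0.29 × 0.0119904 = 0.00347721
  w_IV·L_IV = 0.07 × 0.00106341 = 7.44389e-05
Evidence: 0.00645959 + 0.00366991 + 0.00347721 + 7.44389e-05 = 0.0136811
P(Class I | data) ≈ 0.4722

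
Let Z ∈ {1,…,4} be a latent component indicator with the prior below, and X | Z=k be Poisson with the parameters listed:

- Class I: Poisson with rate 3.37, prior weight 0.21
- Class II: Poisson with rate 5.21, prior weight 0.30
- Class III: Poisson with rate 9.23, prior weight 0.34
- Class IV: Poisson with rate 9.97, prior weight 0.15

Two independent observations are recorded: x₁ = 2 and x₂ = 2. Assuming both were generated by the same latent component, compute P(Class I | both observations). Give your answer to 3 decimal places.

0.829

P(component k | x) = π_k·f_k(x) / marginal(x), where marginal(x) = Σ_j π_j·f_j(x).
Since both observations come from the same component, the likelihood for component k is f_k(x₁)·f_k(x₂).
  L_I = [e^(−3.37)·3.37^2/2! = 0.19528] × [0.19528] = 0.0381342
  L_II = [e^(−5.21)·5.21^2/2! = 0.0741261] × [0.0741261] = 0.00549468
  L_III = [e^(−9.23)·9.23^2/2! = 0.00417672] × [0.00417672] = 1.7445e-05
  L_IV = [e^(−9.97)·9.97^2/2! = 0.00232511] × [0.00232511] = 5.40616e-06
Weight by the priors:
  π_I·L_I = 0.21 × 0.0381342 = 0.00800819
  π_II·L_II = 0.30 × 0.00549468 = 0.0016484
  π_III·L_III = 0.34 × 1.7445e-05 = 5.9313e-06
  π_IV·L_IV = 0.15 × 5.40616e-06 = 8.10924e-07
Marginal: 0.00800819 + 0.0016484 + 5.9313e-06 + 8.10924e-07 = 0.00966333
P(Class I | x) = 0.00800819 / 0.00966333 ≈ 0.829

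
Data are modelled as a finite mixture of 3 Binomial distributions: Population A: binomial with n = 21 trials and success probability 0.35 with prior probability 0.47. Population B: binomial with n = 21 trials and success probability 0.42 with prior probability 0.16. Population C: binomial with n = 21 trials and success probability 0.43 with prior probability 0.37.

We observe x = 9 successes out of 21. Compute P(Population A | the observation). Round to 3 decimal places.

0.402

The responsibility of component k is π_k f_k(x) divided by Σ_j π_j f_j(x).
Component likelihoods at x = 9 successes out of 21:
  f_A = 0.13177
  f_B = 0.17323
  f_C = 0.173763
Unnormalised posteriors:
  π_A·f_A = 0.47 × 0.13177 = 0.0619319
  π_B·f_B = 0.16 × 0.17323 = 0.0277168
  π_C·f_C = 0.37 × 0.173763 = 0.0642925
Normaliser: 0.0619319 + 0.0277168 + 0.0642925 = 0.153941
Responsibility of Population A: 0.0619319 / 0.153941 ≈ 0.402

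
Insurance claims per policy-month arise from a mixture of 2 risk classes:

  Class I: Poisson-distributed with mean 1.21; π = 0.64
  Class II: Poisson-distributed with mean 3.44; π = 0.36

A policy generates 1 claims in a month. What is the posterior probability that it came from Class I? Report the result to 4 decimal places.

0.8533

P(component k | x) = π_k·f_k(x) / marginal(x), where marginal(x) = Σ_j π_j·f_j(x).
Poisson probabilities:
  f_I = e^(−1.21)·1.21^1/1! = 0.360819
  f_II = e^(−3.44)·3.44^1/1! = 0.110303
Unnormalised posteriors:
  π_I·f_I = 0.64 × 0.360819 = 0.230924
  π_II·f_II = 0.36 × 0.110303 = 0.0397089
Sum: 0.230924 + 0.0397089 = 0.270633
P(Class I | x) = 0.230924 / 0.270633 ≈ 0.8533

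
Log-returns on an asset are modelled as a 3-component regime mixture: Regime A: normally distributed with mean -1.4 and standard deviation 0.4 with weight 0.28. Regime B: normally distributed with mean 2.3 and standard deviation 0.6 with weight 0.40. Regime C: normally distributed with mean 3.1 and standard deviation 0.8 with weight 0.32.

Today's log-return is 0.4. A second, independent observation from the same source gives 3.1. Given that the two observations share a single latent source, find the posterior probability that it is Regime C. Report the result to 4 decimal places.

0.3564

The responsibility of component k is P(Z=k) f_k(x) divided by Σ_j P(Z=j) f_j(x).
Since both observations come from the same component, the likelihood for component k is f_k(x₁)·f_k(x₂).
  f_A = [3.99594e-05] × [3.2821e-28] = 1.31151e-32
  f_B = [0.00441829] × [0.27335] = 0.00120774
  f_C = [0.0016764] × [0.498678] = 0.000835983
Weight by the priors:
  P(Z=A)·f_A = 0.28 × 1.31151e-32 = 3.67222e-33
  P(Z=B)·f_B = 0.40 × 0.00120774 = 0.000483096
  P(Z=C)·f_C = 0.32 × 0.000835983 = 0.000267515
Evidence: 3.67222e-33 + 0.000483096 + 0.000267515 = 0.000750611
P(Regime C | x) = 0.000267515 / 0.000750611 ≈ 0.3564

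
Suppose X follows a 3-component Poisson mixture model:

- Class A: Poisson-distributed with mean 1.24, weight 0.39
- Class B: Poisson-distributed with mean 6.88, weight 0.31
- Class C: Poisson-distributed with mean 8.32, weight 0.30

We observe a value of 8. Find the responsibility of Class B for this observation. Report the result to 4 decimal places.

The responsibility of component k is π_k f_k(x) divided by Σ_j π_j f_j(x).
Poisson probabilities:
  p_A = e^(−1.24)·1.24^8/8! = 4.01169e-05
  p_B = e^(−6.88)·6.88^8/8! = 0.128009
  p_C = e^(−8.32)·8.32^8/8! = 0.138719
Prior × likelihood for each component:
  π_A·p_A = 0.39 × 4.01169e-05 = 1.56456e-05
  π_B·p_B = 0.31 × 0.128009 = 0.0396828
  π_C·p_C = 0.30 × 0.138719 = 0.0416157
Evidence: 1.56456e-05 + 0.0396828 + 0.0416157 = 0.0813142
P(Class B | data) ≈ 0.4880

0.4880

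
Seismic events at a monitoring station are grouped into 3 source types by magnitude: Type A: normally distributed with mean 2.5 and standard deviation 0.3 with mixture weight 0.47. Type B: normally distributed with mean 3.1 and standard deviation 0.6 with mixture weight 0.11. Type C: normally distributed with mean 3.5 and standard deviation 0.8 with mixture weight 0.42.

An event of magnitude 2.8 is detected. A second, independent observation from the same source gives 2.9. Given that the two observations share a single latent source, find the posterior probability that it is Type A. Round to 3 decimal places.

0.687

By Bayes' theorem, P(k | x) = w_k f_k(x) / Σ_j w_j f_j(x).
Since both observations come from the same component, the likelihood for component k is f_k(x₁)·f_k(x₂).
  L_A = [0.806569] × [0.5467] = 0.440952
  L_B = [0.586776] × [0.628972] = 0.369065
  L_C = [0.340069] × [0.376422] = 0.128009
Multiply by the mixture weights:
  w_A·L_A = 0.47 × 0.440952 = 0.207247
  w_B·L_B = 0.11 × 0.369065 = 0.0405972
  w_C·L_C = 0.42 × 0.128009 = 0.0537639
Evidence: 0.207247 + 0.0405972 + 0.0537639 = 0.301608
Responsibility of Type A: 0.207247 / 0.301608 ≈ 0.687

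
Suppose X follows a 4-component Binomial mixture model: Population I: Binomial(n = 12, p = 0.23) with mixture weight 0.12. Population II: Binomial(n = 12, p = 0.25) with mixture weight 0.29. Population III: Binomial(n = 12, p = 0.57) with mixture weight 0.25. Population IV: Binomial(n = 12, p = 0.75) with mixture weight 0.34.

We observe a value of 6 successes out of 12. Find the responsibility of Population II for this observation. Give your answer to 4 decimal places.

0.1478

By Bayes' theorem, P(k | x) = π_k f_k(x) / Σ_j π_j f_j(x).
Binomial probabilities:
  p_I = C(12,6)·0.23^6·0.77^6 = 924·0.000148036·0.208422 = 0.0285091
  p_II = C(12,6)·0.25^6·0.75^6 = 924·0.000244141·0.177979 = 0.0401495
  p_III = C(12,6)·0.57^6·0.43^6 = 924·0.0342964·0.00632136 = 0.200323
  p_IV = C(12,6)·0.75^6·0.25^6 = 924·0.177979·0.000244141 = 0.0401495
Prior × likelihood for each component:
  π_I·p_I = 0.12 × 0.0285091 = 0.00342109
  π_II·p_II = 0.29 × 0.0401495 = 0.0116433
  π_III·p_III = 0.25 × 0.200323 = 0.0500809
  π_IV·p_IV = 0.34 × 0.0401495 = 0.0136508
Denominator: 0.00342109 + 0.0116433 + 0.0500809 + 0.0136508 = 0.0787961
P(Population II | 6 successes out of 12) = 0.0116433 / 0.0787961 ≈ 0.1478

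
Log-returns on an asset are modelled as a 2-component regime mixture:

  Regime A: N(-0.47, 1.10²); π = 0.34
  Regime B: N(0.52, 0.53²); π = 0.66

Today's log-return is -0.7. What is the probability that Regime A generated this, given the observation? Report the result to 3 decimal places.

The responsibility of component k is π_k f_k(x) divided by Σ_j π_j f_j(x).
Component likelihoods at x = -0.7:
  f_A = (1/(1.10·√(2π)))·exp(−(-0.7−-0.47)²/(2·1.10²)) = 0.362675·exp(-0.02186) = 0.354833
  f_B = (1/(0.53·√(2π)))·exp(−(-0.7−0.52)²/(2·0.53²)) = 0.752721·exp(-2.64934) = 0.0532157
Multiply by the mixture weights:
  π_A·f_A = 0.34 × 0.354833 = 0.120643
  π_B·f_B = 0.66 × 0.0532157 = 0.0351224
Normaliser: 0.120643 + 0.0351224 = 0.155766
Responsibility of Regime A: 0.120643 / 0.155766 ≈ 0.775

0.775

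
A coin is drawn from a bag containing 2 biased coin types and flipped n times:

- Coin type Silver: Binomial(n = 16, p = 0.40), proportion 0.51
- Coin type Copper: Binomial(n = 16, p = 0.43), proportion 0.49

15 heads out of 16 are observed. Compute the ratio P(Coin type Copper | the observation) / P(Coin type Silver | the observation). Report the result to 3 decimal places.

2.701

The posterior odds equal the prior odds times the likelihood ratio: (π_i/π_j)·(f_i(x)/f_j(x)).
Binomial probabilities:
  L_Silver = 1.03079e-05
  L_Copper = 2.89749e-05
Odds = (0.49/0.51) × (2.89749e-05/1.03079e-05) = 0.960784 × 2.81093 ≈ 2.701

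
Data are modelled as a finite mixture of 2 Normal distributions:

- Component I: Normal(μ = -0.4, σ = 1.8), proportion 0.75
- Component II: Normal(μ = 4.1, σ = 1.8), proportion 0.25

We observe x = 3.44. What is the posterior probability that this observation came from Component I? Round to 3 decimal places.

0.248

By Bayes' theorem, P(k | x) = π_k f_k(x) / Σ_j π_j f_j(x).
Component likelihoods at x = 3.44:
  p_I = (1/(1.8·√(2π)))·exp(−(3.44−-0.4)²/(2·1.8²)) = 0.221635·exp(-2.27556) = 0.0227707
  p_II = (1/(1.8·√(2π)))·exp(−(3.44−4.1)²/(2·1.8²)) = 0.221635·exp(-0.06722) = 0.207226
Multiply by the mixture weights:
  π_I·p_I = 0.75 × 0.0227707 = 0.017078
  π_II·p_II = 0.25 × 0.207226 = 0.0518064
Sum: 0.017078 + 0.0518064 = 0.0688844
P(Component I | x) ≈ 0.248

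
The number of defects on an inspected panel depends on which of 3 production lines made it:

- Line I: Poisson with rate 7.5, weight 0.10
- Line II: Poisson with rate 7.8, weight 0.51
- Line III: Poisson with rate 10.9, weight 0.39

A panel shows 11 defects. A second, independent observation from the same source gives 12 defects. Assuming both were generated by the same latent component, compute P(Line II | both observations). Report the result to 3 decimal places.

0.219

P(component k | x) = P(Z=k)·f_k(x) / marginal(x), where marginal(x) = Σ_j P(Z=j)·f_j(x).
Since both observations come from the same component, the likelihood for component k is f_k(x₁)·f_k(x₂).
  f_I = [e^(−7.5)·7.5^11/11! = 0.0585207] × [0.0365754] = 0.00214042
  f_II = [e^(−7.8)·7.8^11/11! = 0.0667403] × [0.0433812] = 0.00289527
  f_III = [e^(−10.9)·10.9^11/11! = 0.119323] × [0.108385] = 0.0129329
Prior × likelihood for each component:
  P(Z=I)·f_I = 0.10 × 0.00214042 = 0.000214042
  P(Z=II)·f_II = 0.51 × 0.00289527 = 0.00147659
  P(Z=III)·f_III = 0.39 × 0.0129329 = 0.00504384
Denominator: 0.000214042 + 0.00147659 + 0.00504384 = 0.00673447
So the posterior for Line II is 0.00147659 / 0.00673447 ≈ 0.219.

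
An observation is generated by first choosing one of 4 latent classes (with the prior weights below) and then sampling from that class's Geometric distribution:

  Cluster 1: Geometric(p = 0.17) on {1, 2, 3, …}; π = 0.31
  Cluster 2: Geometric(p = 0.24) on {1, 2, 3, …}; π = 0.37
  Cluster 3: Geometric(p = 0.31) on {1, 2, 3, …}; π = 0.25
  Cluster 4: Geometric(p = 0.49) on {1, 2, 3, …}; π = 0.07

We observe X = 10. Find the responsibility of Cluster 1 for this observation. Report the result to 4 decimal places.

P(component k | x) = P(Z=k)·f_k(x) / marginal(x), where marginal(x) = Σ_j P(Z=j)·f_j(x).
Component likelihoods at x = 10:
  f_1 = 0.0317798
  f_2 = 0.0203018
  f_3 = 0.0109901
  f_4 = 0.00114374
Weight by the priors:
  P(Z=1)·f_1 = 0.31 × 0.0317798 = 0.00985175
  P(Z=2)·f_2 = 0.37 × 0.0203018 = 0.00751165
  P(Z=3)·f_3 = 0.25 × 0.0109901 = 0.00274754
  P(Z=4)·f_4 = 0.07 × 0.00114374 = 8.00619e-05
Normaliser: 0.00985175 + 0.00751165 + 0.00274754 + 8.00619e-05 = 0.020191
So the posterior for Cluster 1 is 0.00985175 / 0.020191 ≈ 0.4879.

0.4879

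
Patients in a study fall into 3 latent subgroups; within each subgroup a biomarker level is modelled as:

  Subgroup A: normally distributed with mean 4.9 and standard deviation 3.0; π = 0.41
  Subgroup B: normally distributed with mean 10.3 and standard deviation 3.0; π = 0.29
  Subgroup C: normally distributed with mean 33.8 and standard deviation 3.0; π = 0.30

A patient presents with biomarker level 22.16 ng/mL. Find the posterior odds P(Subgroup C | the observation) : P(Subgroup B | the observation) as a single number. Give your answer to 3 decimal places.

Only the two components matter; the odds are (P(Z=i) f_i(x)) / (P(Z=j) f_j(x)).
Evaluate each component's likelihood at the observed value:
  f_A = 8.63042e-09
  f_B = 5.37067e-05
  f_C = 7.1576e-05
Posterior odds = (P(Z=C)·f_C) / (P(Z=B)·f_B) = (0.30·7.1576e-05) / (0.29·5.37067e-05) = 2.14728e-05 / 1.55749e-05 ≈ 1.379

1.379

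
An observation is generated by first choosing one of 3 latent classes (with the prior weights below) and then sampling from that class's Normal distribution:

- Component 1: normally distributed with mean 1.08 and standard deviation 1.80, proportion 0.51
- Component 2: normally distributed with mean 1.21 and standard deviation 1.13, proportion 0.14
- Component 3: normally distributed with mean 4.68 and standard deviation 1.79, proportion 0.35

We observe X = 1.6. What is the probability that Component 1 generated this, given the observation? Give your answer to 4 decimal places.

P(component k | x) = w_k·f_k(x) / marginal(x), where marginal(x) = Σ_j w_j·f_j(x).
Normal densities:
  p_1 = (1/(1.80·√(2π)))·exp(−(1.6−1.08)²/(2·1.80²)) = 0.221635·exp(-0.04173) = 0.212576
  p_2 = (1/(1.13·√(2π)))·exp(−(1.6−1.21)²/(2·1.13²)) = 0.353046·exp(-0.05956) = 0.332633
  p_3 = (1/(1.79·√(2π)))·exp(−(1.6−4.68)²/(2·1.79²)) = 0.222873·exp(-1.48035) = 0.0507163
Weight by the priors:
  w_1·p_1 = 0.51 × 0.212576 = 0.108414
  w_2·p_2 = 0.14 × 0.332633 = 0.0465687
  w_3·p_3 = 0.35 × 0.0507163 = 0.0177507
Evidence: 0.108414 + 0.0465687 + 0.0177507 = 0.172733
P(Component 1 | x) = 0.108414 / 0.172733 ≈ 0.6276

0.6276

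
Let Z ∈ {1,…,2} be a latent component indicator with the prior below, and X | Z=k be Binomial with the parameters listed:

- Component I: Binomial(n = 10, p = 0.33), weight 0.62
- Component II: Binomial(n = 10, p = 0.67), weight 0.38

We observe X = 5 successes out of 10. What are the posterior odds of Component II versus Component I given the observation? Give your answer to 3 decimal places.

0.613

Since P(k|x) ∝ w_k f_k(x), the posterior odds are w_i f_i(x) / (w_j f_j(x)).
Evaluate each component's likelihood at the observed value:
  L_I = 0.133151
  L_II = 0.133151
Odds = (0.38/0.62) × (0.133151/0.133151) = 0.612903 × 1 ≈ 0.613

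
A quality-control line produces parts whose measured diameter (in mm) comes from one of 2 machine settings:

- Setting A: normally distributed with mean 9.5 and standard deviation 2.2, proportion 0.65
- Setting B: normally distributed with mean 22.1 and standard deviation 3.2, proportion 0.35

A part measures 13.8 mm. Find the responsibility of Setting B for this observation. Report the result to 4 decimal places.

Posterior ∝ prior × likelihood, so P(k | x) ∝ P(Z=k) f_k(x); normalise over all components.
Evaluate each component's likelihood at the observed value:
  L_A = 0.0268492
  L_B = 0.00431413
Multiply by the mixture weights:
  P(Z=A)·L_A = 0.65 × 0.0268492 = 0.017452
  P(Z=B)·L_B = 0.35 × 0.00431413 = 0.00150995
Marginal: 0.017452 + 0.00150995 = 0.0189619
P(Setting B | 13.8 mm) ≈ 0.0796

0.0796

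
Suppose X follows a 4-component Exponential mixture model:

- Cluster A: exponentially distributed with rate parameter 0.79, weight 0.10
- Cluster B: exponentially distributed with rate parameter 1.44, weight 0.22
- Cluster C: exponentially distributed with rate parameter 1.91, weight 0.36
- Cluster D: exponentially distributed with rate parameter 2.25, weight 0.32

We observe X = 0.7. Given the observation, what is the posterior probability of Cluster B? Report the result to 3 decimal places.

Posterior ∝ prior × likelihood, so P(k | x) ∝ π_k f_k(x); normalise over all components.
Exponential densities:
  f_A = 0.454425
  f_B = 0.525525
  f_C = 0.501628
  f_D = 0.465767
Weight by the priors:
  π_A·f_A = 0.10 × 0.454425 = 0.0454425
  π_B·f_B = 0.22 × 0.525525 = 0.115616
  π_C·f_C = 0.36 × 0.501628 = 0.180586
  π_D·f_D = 0.32 × 0.465767 = 0.149045
Marginal: 0.0454425 + 0.115616 + 0.180586 + 0.149045 = 0.49069
P(Cluster B | data) ≈ 0.236

0.236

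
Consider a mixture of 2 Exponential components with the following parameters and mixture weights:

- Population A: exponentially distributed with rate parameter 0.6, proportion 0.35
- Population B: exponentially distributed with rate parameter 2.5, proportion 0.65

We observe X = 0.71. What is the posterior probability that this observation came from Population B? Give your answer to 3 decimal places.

0.668

Apply Bayes' rule: the posterior for each component is proportional to its prior times its likelihood at x.
Exponential densities:
  L_A = 0.6·e^(−0.6·0.71) = 0.6·e^(−0.4260) = 0.39187
  L_B = 2.5·e^(−2.5·0.71) = 2.5·e^(−1.7750) = 0.423709
Multiply by the mixture weights:
  π_A·L_A = 0.35 × 0.39187 = 0.137154
  π_B·L_B = 0.65 × 0.423709 = 0.275411
Sum: 0.137154 + 0.275411 = 0.412565
P(Population B | data) ≈ 0.668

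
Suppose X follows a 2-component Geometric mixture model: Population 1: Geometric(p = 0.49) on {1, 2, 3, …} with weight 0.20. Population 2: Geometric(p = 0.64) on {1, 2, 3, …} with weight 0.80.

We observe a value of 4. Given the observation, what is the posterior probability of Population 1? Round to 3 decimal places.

Posterior ∝ prior × likelihood, so P(k | x) ∝ π_k f_k(x); normalise over all components.
Evaluate each component's likelihood at the observed value:
  p_1 = 0.064999
  p_2 = 0.0298598
Weight by the priors:
  π_1·p_1 = 0.20 × 0.064999 = 0.0129998
  π_2·p_2 = 0.80 × 0.0298598 = 0.0238879
Denominator: 0.0129998 + 0.0238879 = 0.0368877
P(Population 1 | 4) = 0.0129998 / 0.0368877 ≈ 0.352

0.352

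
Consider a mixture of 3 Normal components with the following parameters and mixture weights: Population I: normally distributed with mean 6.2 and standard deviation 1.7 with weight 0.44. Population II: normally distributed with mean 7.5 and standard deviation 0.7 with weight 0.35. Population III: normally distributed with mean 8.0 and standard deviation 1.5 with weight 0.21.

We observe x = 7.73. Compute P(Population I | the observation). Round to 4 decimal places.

P(component k | x) = w_k·f_k(x) / marginal(x), where marginal(x) = Σ_j w_j·f_j(x).
Normal densities:
  L_I = 0.156521
  L_II = 0.539969
  L_III = 0.261688
Multiply by the mixture weights:
  w_I·L_I = 0.44 × 0.156521 = 0.0688691
  w_II·L_II = 0.35 × 0.539969 = 0.188989
  w_III·L_III = 0.21 × 0.261688 = 0.0549544
Normaliser: 0.0688691 + 0.188989 + 0.0549544 = 0.312813
P(Population I | the observation) = 0.0688691 / 0.312813 ≈ 0.2202

0.2202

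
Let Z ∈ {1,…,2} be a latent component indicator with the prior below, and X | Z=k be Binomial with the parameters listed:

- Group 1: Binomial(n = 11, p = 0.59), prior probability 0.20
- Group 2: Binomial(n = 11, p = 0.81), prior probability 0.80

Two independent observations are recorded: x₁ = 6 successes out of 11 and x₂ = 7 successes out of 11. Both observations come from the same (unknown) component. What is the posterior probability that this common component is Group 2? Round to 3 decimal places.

0.195

Apply Bayes' rule: the posterior for each component is proportional to its prior times its likelihood at x.
Since both observations come from the same component, the likelihood for component k is f_k(x₁)·f_k(x₂).
  p_1 = [C(11,6)·0.59^6·0.41^5 = 462·0.0421805·0.0115856 = 0.225774] × [0.232067] = 0.0523946
  p_2 = [C(11,6)·0.81^6·0.19^5 = 462·0.28243·0.00024761 = 0.0323087] × [0.0983838] = 0.00317866
Unnormalised posteriors:
  π_1·p_1 = 0.20 × 0.0523946 = 0.0104789
  π_2·p_2 = 0.80 × 0.00317866 = 0.00254293
Normaliser: 0.0104789 + 0.00254293 = 0.0130219
So the posterior for Group 2 is 0.00254293 / 0.0130219 ≈ 0.195.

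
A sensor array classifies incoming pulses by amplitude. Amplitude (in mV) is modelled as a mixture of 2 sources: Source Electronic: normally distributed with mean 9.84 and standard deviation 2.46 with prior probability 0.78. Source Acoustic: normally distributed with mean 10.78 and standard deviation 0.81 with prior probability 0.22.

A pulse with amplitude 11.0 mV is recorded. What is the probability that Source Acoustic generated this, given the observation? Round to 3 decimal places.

By Bayes' theorem, P(k | x) = w_k f_k(x) / Σ_j w_j f_j(x).
Normal densities:
  f_Electronic = (1/(2.46·√(2π)))·exp(−(11.0−9.84)²/(2·2.46²)) = 0.162172·exp(-0.11118) = 0.145108
  f_Acoustic = (1/(0.81·√(2π)))·exp(−(11.0−10.78)²/(2·0.81²)) = 0.492521·exp(-0.03688) = 0.474686
Prior × likelihood for each component:
  w_Electronic·f_Electronic = 0.78 × 0.145108 = 0.113184
  w_Acoustic·f_Acoustic = 0.22 × 0.474686 = 0.104431
Marginal: 0.113184 + 0.104431 = 0.217615
So the posterior for Source Acoustic is 0.104431 / 0.217615 ≈ 0.480.

0.480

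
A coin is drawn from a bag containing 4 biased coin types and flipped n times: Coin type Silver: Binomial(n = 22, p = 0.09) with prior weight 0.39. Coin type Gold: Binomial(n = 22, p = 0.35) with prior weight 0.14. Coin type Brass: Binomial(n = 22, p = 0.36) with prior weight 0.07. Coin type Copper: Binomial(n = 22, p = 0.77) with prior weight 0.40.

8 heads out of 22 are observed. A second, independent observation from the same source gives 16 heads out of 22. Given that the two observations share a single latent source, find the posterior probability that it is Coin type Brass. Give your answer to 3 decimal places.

0.333

Posterior ∝ prior × likelihood, so P(k | x) ∝ π_k f_k(x); normalise over all components.
Since both observations come from the same component, the likelihood for component k is f_k(x₁)·f_k(x₂).
  L_Silver = [0.000367585] × [7.85133e-13] = 2.88603e-16
  L_Gold = [0.173049] × [0.000285354] = 4.93802e-05
  L_Brass = [0.174493] × [0.00040807] = 7.12052e-05
  L_Copper = [4.58093e-05] × [0.168668] = 7.72656e-06
Multiply by the mixture weights:
  π_Silver·L_Silver = 0.39 × 2.88603e-16 = 1.12555e-16
  π_Gold·L_Gold = 0.14 × 4.93802e-05 = 6.91322e-06
  π_Brass·L_Brass = 0.07 × 7.12052e-05 = 4.98436e-06
  π_Copper·L_Copper = 0.40 × 7.72656e-06 = 3.09063e-06
Denominator: 1.12555e-16 + 6.91322e-06 + 4.98436e-06 + 3.09063e-06 = 1.49882e-05
P(Coin type Brass | x₁, x₂) ≈ 0.333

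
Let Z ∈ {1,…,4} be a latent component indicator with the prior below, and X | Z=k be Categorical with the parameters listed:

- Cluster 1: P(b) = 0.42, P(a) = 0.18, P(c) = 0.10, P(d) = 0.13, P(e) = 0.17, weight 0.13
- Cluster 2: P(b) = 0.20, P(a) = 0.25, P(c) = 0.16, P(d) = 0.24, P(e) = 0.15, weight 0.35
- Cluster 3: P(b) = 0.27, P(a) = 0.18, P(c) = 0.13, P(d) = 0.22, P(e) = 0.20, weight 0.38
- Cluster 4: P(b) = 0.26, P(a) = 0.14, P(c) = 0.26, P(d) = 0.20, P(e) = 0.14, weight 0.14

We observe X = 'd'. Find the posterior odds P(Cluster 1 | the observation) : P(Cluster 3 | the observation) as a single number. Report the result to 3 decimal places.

0.202

The posterior odds equal the prior odds times the likelihood ratio: (w_i/w_j)·(f_i(x)/f_j(x)).
Categorical probabilities:
  L_1 = P(d | comp) = 0.13
  L_2 = P(d | comp) = 0.24
  L_3 = P(d | comp) = 0.22
  L_4 = P(d | comp) = 0.20
Odds = (0.13/0.38) × (0.13/0.22) = 0.342105 × 0.590909 ≈ 0.202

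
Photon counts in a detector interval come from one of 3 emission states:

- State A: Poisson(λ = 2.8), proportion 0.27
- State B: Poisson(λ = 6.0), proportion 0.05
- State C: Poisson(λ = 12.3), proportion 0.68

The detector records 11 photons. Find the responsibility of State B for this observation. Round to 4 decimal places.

Apply Bayes' rule: the posterior for each component is proportional to its prior times its likelihood at x.
Evaluate each component's likelihood at the observed value:
  L_A = e^(−2.8)·2.8^11/11! = 0.000126345
  L_B = e^(−6.0)·6.0^11/11! = 0.022529
  L_C = e^(−12.3)·12.3^11/11! = 0.111168
Prior × likelihood for each component:
  P(Z=A)·L_A = 0.27 × 0.000126345 = 3.41132e-05
  P(Z=B)·L_B = 0.05 × 0.022529 = 0.00112645
  P(Z=C)·L_C = 0.68 × 0.111168 = 0.075594
Marginal: 3.41132e-05 + 0.00112645 + 0.075594 = 0.0767546
Responsibility of State B: 0.00112645 / 0.0767546 ≈ 0.0147

0.0147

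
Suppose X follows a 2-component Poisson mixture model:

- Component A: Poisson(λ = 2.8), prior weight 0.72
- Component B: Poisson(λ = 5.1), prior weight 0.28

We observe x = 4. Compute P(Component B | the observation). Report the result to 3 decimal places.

By Bayes' theorem, P(k | x) = π_k f_k(x) / Σ_j π_j f_j(x).
Evaluate each component's likelihood at the observed value:
  f_A = 0.155739
  f_B = 0.171857
Weight by the priors:
  π_A·f_A = 0.72 × 0.155739 = 0.112132
  π_B·f_B = 0.28 × 0.171857 = 0.04812
Evidence: 0.112132 + 0.04812 = 0.160252
So the posterior for Component B is 0.04812 / 0.160252 ≈ 0.300.

0.300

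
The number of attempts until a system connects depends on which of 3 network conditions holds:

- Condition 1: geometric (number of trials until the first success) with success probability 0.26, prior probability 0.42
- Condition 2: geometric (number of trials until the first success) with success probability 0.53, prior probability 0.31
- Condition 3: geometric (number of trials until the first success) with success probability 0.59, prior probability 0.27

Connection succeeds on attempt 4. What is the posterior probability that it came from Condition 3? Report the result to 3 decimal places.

P(component k | x) = w_k·f_k(x) / marginal(x), where marginal(x) = Σ_j w_j·f_j(x).
Evaluate each component's likelihood at the observed value:
  f_1 = 0.26·(1−0.26)^3 = 0.26·0.405224 = 0.105358
  f_2 = 0.53·(1−0.53)^3 = 0.53·0.103823 = 0.0550262
  f_3 = 0.59·(1−0.59)^3 = 0.59·0.068921 = 0.0406634
Unnormalised posteriors:
  w_1·f_1 = 0.42 × 0.105358 = 0.0442505
  w_2·f_2 = 0.31 × 0.0550262 = 0.0170581
  w_3·f_3 = 0.27 × 0.0406634 = 0.0109791
Sum: 0.0442505 + 0.0170581 + 0.0109791 = 0.0722877
P(Condition 3 | data) ≈ 0.152

0.152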